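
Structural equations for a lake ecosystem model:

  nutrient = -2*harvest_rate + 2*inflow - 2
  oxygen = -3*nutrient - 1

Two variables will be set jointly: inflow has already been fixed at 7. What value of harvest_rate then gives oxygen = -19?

harvest_rate = 3

With inflow held at 7:
Substituting into the nutrient equation gives nutrient = -2*harvest_rate + 12.
oxygen becomes 6*harvest_rate - 37.
Solve 6*harvest_rate - 37 = -19: harvest_rate = (-19 + 37) / 6 = 3.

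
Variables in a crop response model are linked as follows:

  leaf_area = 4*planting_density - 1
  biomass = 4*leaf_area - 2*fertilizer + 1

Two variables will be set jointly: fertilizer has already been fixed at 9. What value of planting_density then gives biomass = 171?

With fertilizer held at 9:
Substituting into the biomass equation gives biomass = 16*planting_density - 21.
Solve 16*planting_density - 21 = 171: planting_density = (171 + 21) / 16 = 12.

planting_density = 12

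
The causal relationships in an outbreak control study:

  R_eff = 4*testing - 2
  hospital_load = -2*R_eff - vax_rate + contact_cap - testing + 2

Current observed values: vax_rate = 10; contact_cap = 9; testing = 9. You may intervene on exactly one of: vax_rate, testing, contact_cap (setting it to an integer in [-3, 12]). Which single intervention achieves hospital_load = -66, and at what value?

Intervening on vax_rate: with other inputs at their observed values, hospital_load = -vax_rate - 66. Solving for -66 gives vax_rate = 0, within [-3, 12].
Intervening on testing: hospital_load = -9*testing + 5. Reaching -66 requires testing = 71/9, not an integer.
Intervening on contact_cap: hospital_load = contact_cap - 85. Reaching -66 requires contact_cap = 19, outside [-3, 12].

set vax_rate = 0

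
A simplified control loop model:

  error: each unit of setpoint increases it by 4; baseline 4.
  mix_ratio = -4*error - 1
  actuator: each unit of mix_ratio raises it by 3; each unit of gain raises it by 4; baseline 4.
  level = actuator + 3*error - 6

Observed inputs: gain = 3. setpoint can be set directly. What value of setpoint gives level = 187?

setpoint = -6

Substituting into the mix_ratio equation gives mix_ratio = -16*setpoint - 17.
Substituting into the actuator equation gives actuator = -48*setpoint - 35.
Substituting into the level equation gives level = -36*setpoint - 29.
Solve -36*setpoint - 29 = 187: setpoint = (187 + 29) / -36 = -6.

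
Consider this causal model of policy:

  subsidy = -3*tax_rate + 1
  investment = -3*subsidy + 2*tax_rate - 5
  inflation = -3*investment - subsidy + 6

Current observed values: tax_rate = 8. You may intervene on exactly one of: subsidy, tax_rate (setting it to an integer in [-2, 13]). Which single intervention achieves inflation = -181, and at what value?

set tax_rate = 7

Intervening on subsidy: inflation = 8*subsidy - 27. Reaching -181 requires subsidy = -77/4, not an integer.
Intervening on tax_rate: with other inputs at their observed values, inflation = -30*tax_rate + 29. Solving for -181 gives tax_rate = 7, within [-2, 13].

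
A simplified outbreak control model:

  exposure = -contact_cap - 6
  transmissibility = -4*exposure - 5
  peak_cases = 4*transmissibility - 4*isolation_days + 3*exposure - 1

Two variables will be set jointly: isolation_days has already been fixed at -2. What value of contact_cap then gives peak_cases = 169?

contact_cap = 8

With isolation_days held at -2:
Substituting into the transmissibility equation gives transmissibility = 4*contact_cap + 19.
This gives peak_cases = 13*contact_cap + 65.
Solve 13*contact_cap + 65 = 169: contact_cap = (169 - 65) / 13 = 8.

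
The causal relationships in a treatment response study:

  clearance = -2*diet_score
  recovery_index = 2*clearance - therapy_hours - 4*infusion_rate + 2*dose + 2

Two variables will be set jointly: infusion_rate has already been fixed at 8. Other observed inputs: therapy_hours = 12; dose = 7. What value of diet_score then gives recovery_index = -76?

diet_score = 12

With infusion_rate held at 8:
Substituting into the recovery_index equation gives recovery_index = -4*diet_score - 28.
Solve -4*diet_score - 28 = -76: diet_score = (-76 + 28) / -4 = 12.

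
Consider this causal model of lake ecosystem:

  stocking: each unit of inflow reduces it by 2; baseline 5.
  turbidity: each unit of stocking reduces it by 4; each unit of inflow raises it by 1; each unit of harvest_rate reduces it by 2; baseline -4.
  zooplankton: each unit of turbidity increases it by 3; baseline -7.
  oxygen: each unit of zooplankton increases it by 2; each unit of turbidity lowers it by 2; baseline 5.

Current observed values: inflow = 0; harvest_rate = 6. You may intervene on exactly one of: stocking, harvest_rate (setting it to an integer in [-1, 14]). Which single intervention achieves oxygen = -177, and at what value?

Intervening on stocking: oxygen = -16*stocking - 73. Reaching -177 requires stocking = 13/2, not an integer.
Intervening on harvest_rate: with other inputs at their observed values, oxygen = -8*harvest_rate - 105. Solving for -177 gives harvest_rate = 9, within [-1, 14].

set harvest_rate = 9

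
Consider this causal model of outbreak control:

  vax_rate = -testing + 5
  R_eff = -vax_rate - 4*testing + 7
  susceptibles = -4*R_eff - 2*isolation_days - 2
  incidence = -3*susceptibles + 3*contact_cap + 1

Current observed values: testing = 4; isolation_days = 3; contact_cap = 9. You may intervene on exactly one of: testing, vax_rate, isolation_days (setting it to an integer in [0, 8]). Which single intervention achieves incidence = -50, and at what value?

Intervening on testing: incidence = -36*testing + 76. Reaching -50 requires testing = 7/2, not an integer.
Intervening on vax_rate: incidence = -12*vax_rate - 56. Reaching -50 requires vax_rate = -1/2, not an integer.
Intervening on isolation_days: with other inputs at their observed values, incidence = 6*isolation_days - 86. Solving for -50 gives isolation_days = 6, within [0, 8].

set isolation_days = 6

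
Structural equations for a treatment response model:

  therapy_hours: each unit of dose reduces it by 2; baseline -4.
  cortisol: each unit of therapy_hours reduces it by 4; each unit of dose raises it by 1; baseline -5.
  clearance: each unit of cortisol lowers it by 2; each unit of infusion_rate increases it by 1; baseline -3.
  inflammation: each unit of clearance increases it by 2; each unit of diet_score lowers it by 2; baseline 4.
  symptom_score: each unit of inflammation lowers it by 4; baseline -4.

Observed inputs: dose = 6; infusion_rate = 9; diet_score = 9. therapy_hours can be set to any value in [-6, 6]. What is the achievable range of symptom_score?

-364 to 404

Intervening on therapy_hours fixes its value directly, overriding its dependence on dose.
Substituting into the cortisol equation gives cortisol = -4*therapy_hours + 1.
Substituting into the clearance equation gives clearance = 8*therapy_hours + 4.
inflammation becomes 16*therapy_hours - 6.
So symptom_score = -64*therapy_hours + 20.
Linear in therapy_hours, so extremes are at the endpoints: therapy_hours = -6 gives symptom_score = 404; therapy_hours = 6 gives symptom_score = -364.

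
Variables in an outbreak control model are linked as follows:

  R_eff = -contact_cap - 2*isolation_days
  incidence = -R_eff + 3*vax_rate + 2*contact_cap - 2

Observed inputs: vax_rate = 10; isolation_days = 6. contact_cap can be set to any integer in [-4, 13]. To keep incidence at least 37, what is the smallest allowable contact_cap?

contact_cap = -1

Substituting into the R_eff equation gives R_eff = -contact_cap - 12.
Substituting into the incidence equation gives incidence = 3*contact_cap + 40.
Require 3*contact_cap + 40 ≥ 37, so contact_cap ≥ -1.
The smallest integer in [-4, 13] satisfying this is -1.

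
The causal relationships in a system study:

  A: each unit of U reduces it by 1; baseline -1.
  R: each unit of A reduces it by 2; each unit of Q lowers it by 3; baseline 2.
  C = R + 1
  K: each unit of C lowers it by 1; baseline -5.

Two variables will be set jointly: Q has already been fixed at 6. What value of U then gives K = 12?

With Q held at 6:
Substituting into the R equation gives R = 2*U - 14.
C becomes 2*U - 13.
So K = -2*U + 8.
Solve -2*U + 8 = 12: U = (12 - 8) / -2 = -2.

U = -2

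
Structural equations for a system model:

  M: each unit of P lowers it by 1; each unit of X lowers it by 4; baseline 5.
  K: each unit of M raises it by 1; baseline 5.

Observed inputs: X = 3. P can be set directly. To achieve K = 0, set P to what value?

Substituting into the M equation gives M = -P - 7.
So K = -P - 2.
Solve -P - 2 = 0: P = (0 + 2) / -1 = -2.

P = -2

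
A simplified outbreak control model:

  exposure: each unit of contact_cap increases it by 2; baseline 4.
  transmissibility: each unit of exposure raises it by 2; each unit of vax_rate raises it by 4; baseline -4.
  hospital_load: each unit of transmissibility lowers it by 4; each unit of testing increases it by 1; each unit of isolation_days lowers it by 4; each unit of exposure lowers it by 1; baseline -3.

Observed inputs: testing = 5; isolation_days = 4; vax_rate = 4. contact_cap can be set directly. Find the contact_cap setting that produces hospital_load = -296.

Substituting into the transmissibility equation gives transmissibility = 4*contact_cap + 20.
So hospital_load = -18*contact_cap - 98.
Solve -18*contact_cap - 98 = -296: contact_cap = (-296 + 98) / -18 = 11.

contact_cap = 11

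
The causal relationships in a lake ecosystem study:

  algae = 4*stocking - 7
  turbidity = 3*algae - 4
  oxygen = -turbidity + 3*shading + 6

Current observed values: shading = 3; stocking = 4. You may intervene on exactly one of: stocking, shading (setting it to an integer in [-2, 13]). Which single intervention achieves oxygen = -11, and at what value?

Intervening on stocking: oxygen = -12*stocking + 40. Reaching -11 requires stocking = 17/4, not an integer.
Intervening on shading: with other inputs at their observed values, oxygen = 3*shading - 17. Solving for -11 gives shading = 2, within [-2, 13].

set shading = 2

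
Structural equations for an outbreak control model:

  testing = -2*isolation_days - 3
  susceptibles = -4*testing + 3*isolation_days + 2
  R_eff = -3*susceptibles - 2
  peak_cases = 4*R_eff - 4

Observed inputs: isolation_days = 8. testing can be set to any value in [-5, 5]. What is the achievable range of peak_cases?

Intervening on testing fixes its value directly, overriding its dependence on isolation_days.
Substituting into the susceptibles equation gives susceptibles = -4*testing + 26.
Substituting into the R_eff equation gives R_eff = 12*testing - 80.
This gives peak_cases = 48*testing - 324.
Linear in testing, so extremes are at the endpoints: testing = -5 gives peak_cases = -564; testing = 5 gives peak_cases = -84.

-564 to -84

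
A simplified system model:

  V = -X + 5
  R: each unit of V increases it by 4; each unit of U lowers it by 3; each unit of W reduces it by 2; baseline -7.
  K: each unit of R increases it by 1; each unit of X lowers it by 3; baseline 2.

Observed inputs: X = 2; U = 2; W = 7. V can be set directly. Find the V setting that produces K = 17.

Intervening on V fixes its value directly, overriding its dependence on X.
Substituting into the R equation gives R = 4*V - 27.
This gives K = 4*V - 31.
Solve 4*V - 31 = 17: V = (17 + 31) / 4 = 12.

V = 12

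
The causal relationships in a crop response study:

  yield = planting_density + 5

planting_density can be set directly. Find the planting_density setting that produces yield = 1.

planting_density = -4

Solve planting_density + 5 = 1: planting_density = (1 - 5) / 1 = -4.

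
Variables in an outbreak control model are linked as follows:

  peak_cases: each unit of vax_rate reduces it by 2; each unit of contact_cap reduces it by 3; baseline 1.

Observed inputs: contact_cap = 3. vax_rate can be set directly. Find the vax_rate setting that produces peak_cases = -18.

Substituting into the peak_cases equation gives peak_cases = -2*vax_rate - 8.
Solve -2*vax_rate - 8 = -18: vax_rate = (-18 + 8) / -2 = 5.

vax_rate = 5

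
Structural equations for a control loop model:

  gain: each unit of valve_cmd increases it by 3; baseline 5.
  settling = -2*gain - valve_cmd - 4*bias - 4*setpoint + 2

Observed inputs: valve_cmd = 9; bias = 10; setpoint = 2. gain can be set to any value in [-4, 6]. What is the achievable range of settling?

-67 to -47

Intervening on gain fixes its value directly, overriding its dependence on valve_cmd.
Substituting into the settling equation gives settling = -2*gain - 55.
Linear in gain, so extremes are at the endpoints: gain = -4 gives settling = -47; gain = 6 gives settling = -67.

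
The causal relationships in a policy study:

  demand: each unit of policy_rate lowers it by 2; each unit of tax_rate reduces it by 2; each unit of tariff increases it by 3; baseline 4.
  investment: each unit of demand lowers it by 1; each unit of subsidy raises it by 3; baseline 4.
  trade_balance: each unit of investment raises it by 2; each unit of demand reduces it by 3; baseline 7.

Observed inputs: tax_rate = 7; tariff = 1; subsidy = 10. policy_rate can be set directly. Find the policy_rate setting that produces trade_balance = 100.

policy_rate = -1

Substituting into the demand equation gives demand = -2*policy_rate - 7.
So investment = 2*policy_rate + 41.
Substituting into the trade_balance equation gives trade_balance = 10*policy_rate + 110.
Solve 10*policy_rate + 110 = 100: policy_rate = (100 - 110) / 10 = -1.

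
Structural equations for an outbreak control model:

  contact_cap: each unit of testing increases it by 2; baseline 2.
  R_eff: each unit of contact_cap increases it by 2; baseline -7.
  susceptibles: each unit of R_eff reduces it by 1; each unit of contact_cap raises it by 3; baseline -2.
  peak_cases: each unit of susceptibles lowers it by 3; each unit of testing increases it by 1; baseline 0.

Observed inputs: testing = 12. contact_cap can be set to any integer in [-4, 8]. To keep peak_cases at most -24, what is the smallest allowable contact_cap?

contact_cap = 7

Intervening on contact_cap fixes its value directly, overriding its dependence on testing.
Substituting into the susceptibles equation gives susceptibles = contact_cap + 5.
So peak_cases = -3*contact_cap - 3.
Require -3*contact_cap - 3 ≤ -24, so contact_cap ≥ 7.
The smallest integer in [-4, 8] satisfying this is 7.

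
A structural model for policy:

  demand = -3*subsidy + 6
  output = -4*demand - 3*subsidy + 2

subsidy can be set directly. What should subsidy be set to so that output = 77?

Substituting into the output equation gives output = 9*subsidy - 22.
Solve 9*subsidy - 22 = 77: subsidy = (77 + 22) / 9 = 11.

subsidy = 11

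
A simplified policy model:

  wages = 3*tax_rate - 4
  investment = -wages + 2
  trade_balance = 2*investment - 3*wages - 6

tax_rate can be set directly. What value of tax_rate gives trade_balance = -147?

Substituting into the investment equation gives investment = -3*tax_rate + 6.
Substituting into the trade_balance equation gives trade_balance = -15*tax_rate + 18.
Solve -15*tax_rate + 18 = -147: tax_rate = (-147 - 18) / -15 = 11.

tax_rate = 11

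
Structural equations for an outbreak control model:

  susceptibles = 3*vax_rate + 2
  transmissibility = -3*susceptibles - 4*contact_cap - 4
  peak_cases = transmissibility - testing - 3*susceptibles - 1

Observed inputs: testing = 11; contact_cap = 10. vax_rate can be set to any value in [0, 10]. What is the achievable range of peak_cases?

Substituting into the transmissibility equation gives transmissibility = -9*vax_rate - 50.
peak_cases becomes -18*vax_rate - 68.
Linear in vax_rate, so extremes are at the endpoints: vax_rate = 0 gives peak_cases = -68; vax_rate = 10 gives peak_cases = -248.

-248 to -68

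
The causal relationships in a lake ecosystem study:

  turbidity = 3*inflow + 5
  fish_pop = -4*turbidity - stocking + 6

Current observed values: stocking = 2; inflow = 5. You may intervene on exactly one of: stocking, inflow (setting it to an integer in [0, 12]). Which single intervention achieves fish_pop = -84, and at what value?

Intervening on stocking: with other inputs at their observed values, fish_pop = -stocking - 74. Solving for -84 gives stocking = 10, within [0, 12].
Intervening on inflow: fish_pop = -12*inflow - 16. Reaching -84 requires inflow = 17/3, not an integer.

set stocking = 10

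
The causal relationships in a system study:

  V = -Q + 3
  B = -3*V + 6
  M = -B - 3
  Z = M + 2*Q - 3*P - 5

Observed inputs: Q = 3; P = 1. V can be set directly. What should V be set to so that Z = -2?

V = 3

Intervening on V fixes its value directly, overriding its dependence on Q.
Substituting into the M equation gives M = 3*V - 9.
This gives Z = 3*V - 11.
Solve 3*V - 11 = -2: V = (-2 + 11) / 3 = 3.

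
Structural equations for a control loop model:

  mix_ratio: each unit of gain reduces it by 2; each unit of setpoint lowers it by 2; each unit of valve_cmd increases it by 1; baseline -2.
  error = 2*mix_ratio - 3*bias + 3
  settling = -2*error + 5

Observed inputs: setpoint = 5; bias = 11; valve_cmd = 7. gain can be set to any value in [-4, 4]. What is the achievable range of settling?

53 to 117

Substituting into the mix_ratio equation gives mix_ratio = -2*gain - 5.
Substituting into the error equation gives error = -4*gain - 40.
So settling = 8*gain + 85.
Linear in gain, so extremes are at the endpoints: gain = -4 gives settling = 53; gain = 4 gives settling = 117.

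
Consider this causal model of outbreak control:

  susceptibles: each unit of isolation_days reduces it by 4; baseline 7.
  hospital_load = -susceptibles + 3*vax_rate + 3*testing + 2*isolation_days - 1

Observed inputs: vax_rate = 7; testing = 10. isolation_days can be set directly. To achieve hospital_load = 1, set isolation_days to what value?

isolation_days = -7

Substituting into the hospital_load equation gives hospital_load = 6*isolation_days + 43.
Solve 6*isolation_days + 43 = 1: isolation_days = (1 - 43) / 6 = -7.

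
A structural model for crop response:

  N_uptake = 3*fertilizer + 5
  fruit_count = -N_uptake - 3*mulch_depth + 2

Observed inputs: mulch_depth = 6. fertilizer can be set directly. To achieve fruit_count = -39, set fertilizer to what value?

fertilizer = 6

Substituting into the fruit_count equation gives fruit_count = -3*fertilizer - 21.
Solve -3*fertilizer - 21 = -39: fertilizer = (-39 + 21) / -3 = 6.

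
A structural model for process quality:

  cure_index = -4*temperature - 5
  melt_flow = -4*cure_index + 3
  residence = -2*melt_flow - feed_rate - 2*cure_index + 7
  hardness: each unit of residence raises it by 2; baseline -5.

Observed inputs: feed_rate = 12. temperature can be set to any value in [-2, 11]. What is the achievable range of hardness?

-615 to 9

Substituting into the melt_flow equation gives melt_flow = 16*temperature + 23.
Substituting into the residence equation gives residence = -24*temperature - 41.
Substituting into the hardness equation gives hardness = -48*temperature - 87.
Linear in temperature, so extremes are at the endpoints: temperature = -2 gives hardness = 9; temperature = 11 gives hardness = -615.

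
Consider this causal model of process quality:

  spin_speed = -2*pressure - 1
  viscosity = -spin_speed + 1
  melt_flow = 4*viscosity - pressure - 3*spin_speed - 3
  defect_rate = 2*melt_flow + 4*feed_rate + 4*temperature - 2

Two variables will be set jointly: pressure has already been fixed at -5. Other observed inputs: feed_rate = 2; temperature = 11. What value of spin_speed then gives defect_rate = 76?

spin_speed = -1

With pressure held at -5:
Intervening on spin_speed fixes its value directly, overriding its dependence on pressure.
Substituting into the melt_flow equation gives melt_flow = -7*spin_speed + 6.
Substituting into the defect_rate equation gives defect_rate = -14*spin_speed + 62.
Solve -14*spin_speed + 62 = 76: spin_speed = (76 - 62) / -14 = -1.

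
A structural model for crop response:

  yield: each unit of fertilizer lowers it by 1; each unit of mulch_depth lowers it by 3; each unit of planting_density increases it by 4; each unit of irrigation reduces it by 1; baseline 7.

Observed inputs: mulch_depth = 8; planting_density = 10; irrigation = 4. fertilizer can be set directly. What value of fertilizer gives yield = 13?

fertilizer = 6

Substituting into the yield equation gives yield = -fertilizer + 19.
Solve -fertilizer + 19 = 13: fertilizer = (13 - 19) / -1 = 6.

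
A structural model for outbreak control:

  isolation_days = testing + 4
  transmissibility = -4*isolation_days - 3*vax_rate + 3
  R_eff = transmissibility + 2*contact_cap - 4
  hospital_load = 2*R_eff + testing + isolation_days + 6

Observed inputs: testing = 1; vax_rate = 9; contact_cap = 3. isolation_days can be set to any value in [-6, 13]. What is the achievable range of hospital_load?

-128 to 5

Intervening on isolation_days fixes its value directly, overriding its dependence on testing.
Substituting into the transmissibility equation gives transmissibility = -4*isolation_days - 24.
Substituting into the R_eff equation gives R_eff = -4*isolation_days - 22.
hospital_load becomes -7*isolation_days - 37.
Linear in isolation_days, so extremes are at the endpoints: isolation_days = -6 gives hospital_load = 5; isolation_days = 13 gives hospital_load = -128.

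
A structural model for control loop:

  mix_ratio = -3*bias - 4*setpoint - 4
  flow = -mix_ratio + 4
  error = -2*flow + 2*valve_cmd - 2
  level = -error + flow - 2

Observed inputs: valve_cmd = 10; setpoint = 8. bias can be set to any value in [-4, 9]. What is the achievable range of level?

Substituting into the mix_ratio equation gives mix_ratio = -3*bias - 36.
flow becomes 3*bias + 40.
error becomes -6*bias - 62.
level becomes 9*bias + 100.
Linear in bias, so extremes are at the endpoints: bias = -4 gives level = 64; bias = 9 gives level = 181.

64 to 181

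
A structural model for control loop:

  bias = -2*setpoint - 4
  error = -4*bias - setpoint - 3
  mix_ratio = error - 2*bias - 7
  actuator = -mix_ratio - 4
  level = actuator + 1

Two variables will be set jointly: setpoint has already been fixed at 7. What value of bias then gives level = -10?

bias = -4

With setpoint held at 7:
Intervening on bias fixes its value directly, overriding its dependence on setpoint.
Substituting into the error equation gives error = -4*bias - 10.
This gives mix_ratio = -6*bias - 17.
Substituting into the actuator equation gives actuator = 6*bias + 13.
Substituting into the level equation gives level = 6*bias + 14.
Solve 6*bias + 14 = -10: bias = (-10 - 14) / 6 = -4.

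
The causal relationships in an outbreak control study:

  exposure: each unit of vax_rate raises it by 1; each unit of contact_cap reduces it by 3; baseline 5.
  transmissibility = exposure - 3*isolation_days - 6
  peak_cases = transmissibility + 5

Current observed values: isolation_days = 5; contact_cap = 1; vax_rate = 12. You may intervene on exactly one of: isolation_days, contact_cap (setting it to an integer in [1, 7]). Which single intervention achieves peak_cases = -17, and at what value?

Intervening on isolation_days: peak_cases = -3*isolation_days + 13. Reaching -17 requires isolation_days = 10, outside [1, 7].
Intervening on contact_cap: with other inputs at their observed values, peak_cases = -3*contact_cap + 1. Solving for -17 gives contact_cap = 6, within [1, 7].

set contact_cap = 6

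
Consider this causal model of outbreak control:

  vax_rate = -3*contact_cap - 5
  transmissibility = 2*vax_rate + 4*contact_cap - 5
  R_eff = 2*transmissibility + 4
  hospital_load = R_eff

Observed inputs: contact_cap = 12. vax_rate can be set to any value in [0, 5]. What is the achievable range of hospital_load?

90 to 110

Intervening on vax_rate fixes its value directly, overriding its dependence on contact_cap.
Substituting into the transmissibility equation gives transmissibility = 2*vax_rate + 43.
This gives R_eff = 4*vax_rate + 90.
Substituting into the hospital_load equation gives hospital_load = 4*vax_rate + 90.
Linear in vax_rate, so extremes are at the endpoints: vax_rate = 0 gives hospital_load = 90; vax_rate = 5 gives hospital_load = 110.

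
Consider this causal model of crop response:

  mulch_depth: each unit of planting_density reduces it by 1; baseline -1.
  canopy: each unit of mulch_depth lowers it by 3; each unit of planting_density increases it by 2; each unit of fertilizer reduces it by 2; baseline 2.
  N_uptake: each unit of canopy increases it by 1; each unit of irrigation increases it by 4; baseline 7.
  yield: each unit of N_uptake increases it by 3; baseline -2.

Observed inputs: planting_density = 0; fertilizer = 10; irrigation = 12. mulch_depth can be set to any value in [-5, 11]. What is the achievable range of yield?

10 to 154

Intervening on mulch_depth fixes its value directly, overriding its dependence on planting_density.
Substituting into the canopy equation gives canopy = -3*mulch_depth - 18.
Substituting into the N_uptake equation gives N_uptake = -3*mulch_depth + 37.
Substituting into the yield equation gives yield = -9*mulch_depth + 109.
Linear in mulch_depth, so extremes are at the endpoints: mulch_depth = -5 gives yield = 154; mulch_depth = 11 gives yield = 10.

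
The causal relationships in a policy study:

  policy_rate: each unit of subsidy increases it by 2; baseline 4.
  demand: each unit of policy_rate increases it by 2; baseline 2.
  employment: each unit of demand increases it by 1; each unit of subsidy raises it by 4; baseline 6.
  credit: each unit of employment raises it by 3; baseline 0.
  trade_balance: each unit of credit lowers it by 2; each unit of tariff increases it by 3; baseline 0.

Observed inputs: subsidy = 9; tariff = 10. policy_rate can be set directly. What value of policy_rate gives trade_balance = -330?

Intervening on policy_rate fixes its value directly, overriding its dependence on subsidy.
Substituting into the employment equation gives employment = 2*policy_rate + 44.
Substituting into the credit equation gives credit = 6*policy_rate + 132.
Substituting into the trade_balance equation gives trade_balance = -12*policy_rate - 234.
Solve -12*policy_rate - 234 = -330: policy_rate = (-330 + 234) / -12 = 8.

policy_rate = 8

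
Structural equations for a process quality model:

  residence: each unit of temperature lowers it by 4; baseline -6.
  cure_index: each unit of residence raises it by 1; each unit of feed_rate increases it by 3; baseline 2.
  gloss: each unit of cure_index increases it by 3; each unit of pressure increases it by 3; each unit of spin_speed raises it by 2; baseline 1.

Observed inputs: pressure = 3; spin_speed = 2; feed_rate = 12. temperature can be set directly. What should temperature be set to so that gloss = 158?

Substituting into the cure_index equation gives cure_index = -4*temperature + 32.
Substituting into the gloss equation gives gloss = -12*temperature + 110.
Solve -12*temperature + 110 = 158: temperature = (158 - 110) / -12 = -4.

temperature = -4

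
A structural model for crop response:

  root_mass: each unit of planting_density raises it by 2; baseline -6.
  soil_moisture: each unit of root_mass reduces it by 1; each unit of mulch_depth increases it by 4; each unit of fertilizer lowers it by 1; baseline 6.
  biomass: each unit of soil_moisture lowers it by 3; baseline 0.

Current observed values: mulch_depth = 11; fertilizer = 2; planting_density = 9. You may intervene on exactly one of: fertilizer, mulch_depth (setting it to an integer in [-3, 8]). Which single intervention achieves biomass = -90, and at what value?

Intervening on fertilizer: with other inputs at their observed values, biomass = 3*fertilizer - 114. Solving for -90 gives fertilizer = 8, within [-3, 8].
Intervening on mulch_depth: biomass = -12*mulch_depth + 24. Reaching -90 requires mulch_depth = 19/2, not an integer.

set fertilizer = 8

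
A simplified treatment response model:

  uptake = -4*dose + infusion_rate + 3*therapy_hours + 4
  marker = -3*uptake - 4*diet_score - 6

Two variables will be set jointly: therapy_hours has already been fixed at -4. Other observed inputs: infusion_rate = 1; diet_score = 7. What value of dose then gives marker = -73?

With therapy_hours held at -4:
Substituting into the uptake equation gives uptake = -4*dose - 7.
Substituting into the marker equation gives marker = 12*dose - 13.
Solve 12*dose - 13 = -73: dose = (-73 + 13) / 12 = -5.

dose = -5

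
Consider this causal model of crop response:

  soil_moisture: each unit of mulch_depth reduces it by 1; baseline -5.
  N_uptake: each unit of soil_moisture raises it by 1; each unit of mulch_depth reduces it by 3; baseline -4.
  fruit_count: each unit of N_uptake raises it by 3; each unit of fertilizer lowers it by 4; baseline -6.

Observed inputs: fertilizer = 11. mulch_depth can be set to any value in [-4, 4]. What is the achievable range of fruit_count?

Substituting into the N_uptake equation gives N_uptake = -4*mulch_depth - 9.
Substituting into the fruit_count equation gives fruit_count = -12*mulch_depth - 77.
Linear in mulch_depth, so extremes are at the endpoints: mulch_depth = -4 gives fruit_count = -29; mulch_depth = 4 gives fruit_count = -125.

-125 to -29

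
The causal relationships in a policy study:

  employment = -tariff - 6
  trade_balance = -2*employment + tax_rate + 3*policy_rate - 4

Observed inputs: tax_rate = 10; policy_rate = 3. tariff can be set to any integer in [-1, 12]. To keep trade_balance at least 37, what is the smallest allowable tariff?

tariff = 5

Substituting into the trade_balance equation gives trade_balance = 2*tariff + 27.
Require 2*tariff + 27 ≥ 37, so tariff ≥ 5.
The smallest integer in [-1, 12] satisfying this is 5.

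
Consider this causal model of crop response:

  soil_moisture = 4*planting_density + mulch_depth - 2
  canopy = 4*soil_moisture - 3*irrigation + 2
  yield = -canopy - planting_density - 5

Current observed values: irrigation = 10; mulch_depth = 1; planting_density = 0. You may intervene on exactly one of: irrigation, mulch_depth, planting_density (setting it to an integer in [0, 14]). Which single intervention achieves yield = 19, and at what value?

Intervening on irrigation: yield = 3*irrigation - 3. Reaching 19 requires irrigation = 22/3, not an integer.
Intervening on mulch_depth: with other inputs at their observed values, yield = -4*mulch_depth + 31. Solving for 19 gives mulch_depth = 3, within [0, 14].
Intervening on planting_density: yield = -17*planting_density + 27. Reaching 19 requires planting_density = 8/17, not an integer.

set mulch_depth = 3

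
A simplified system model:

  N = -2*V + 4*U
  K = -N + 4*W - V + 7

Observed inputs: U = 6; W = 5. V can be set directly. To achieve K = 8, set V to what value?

Substituting into the N equation gives N = -2*V + 24.
This gives K = V + 3.
Solve V + 3 = 8: V = (8 - 3) / 1 = 5.

V = 5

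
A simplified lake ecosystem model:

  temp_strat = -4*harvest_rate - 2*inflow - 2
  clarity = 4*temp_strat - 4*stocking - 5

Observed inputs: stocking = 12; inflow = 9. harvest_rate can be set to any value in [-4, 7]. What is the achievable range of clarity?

Substituting into the temp_strat equation gives temp_strat = -4*harvest_rate - 20.
Substituting into the clarity equation gives clarity = -16*harvest_rate - 133.
Linear in harvest_rate, so extremes are at the endpoints: harvest_rate = -4 gives clarity = -69; harvest_rate = 7 gives clarity = -245.

-245 to -69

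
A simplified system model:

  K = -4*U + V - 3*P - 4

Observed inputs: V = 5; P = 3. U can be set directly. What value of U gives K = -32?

Substituting into the K equation gives K = -4*U - 8.
Solve -4*U - 8 = -32: U = (-32 + 8) / -4 = 6.

U = 6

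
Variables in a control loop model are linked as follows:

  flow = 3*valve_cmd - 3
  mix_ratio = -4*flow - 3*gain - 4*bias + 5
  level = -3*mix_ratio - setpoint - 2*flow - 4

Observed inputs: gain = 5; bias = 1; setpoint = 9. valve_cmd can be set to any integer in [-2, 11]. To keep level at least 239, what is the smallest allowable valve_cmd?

valve_cmd = 8

Substituting into the mix_ratio equation gives mix_ratio = -12*valve_cmd - 2.
This gives level = 30*valve_cmd - 1.
Require 30*valve_cmd - 1 ≥ 239, so valve_cmd ≥ 8.
The smallest integer in [-2, 11] satisfying this is 8.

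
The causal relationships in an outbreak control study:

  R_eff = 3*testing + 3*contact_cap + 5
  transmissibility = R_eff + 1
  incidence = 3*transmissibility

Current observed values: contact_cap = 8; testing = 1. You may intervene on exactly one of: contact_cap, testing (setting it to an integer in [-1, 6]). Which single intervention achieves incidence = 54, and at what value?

set contact_cap = 3

Intervening on contact_cap: with other inputs at their observed values, incidence = 9*contact_cap + 27. Solving for 54 gives contact_cap = 3, within [-1, 6].
Intervening on testing: incidence = 9*testing + 90. Reaching 54 requires testing = -4, outside [-1, 6].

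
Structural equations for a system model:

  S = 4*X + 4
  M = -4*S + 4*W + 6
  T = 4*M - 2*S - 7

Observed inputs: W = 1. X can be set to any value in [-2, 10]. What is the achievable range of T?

-759 to 105

Substituting into the M equation gives M = -16*X - 6.
So T = -72*X - 39.
Linear in X, so extremes are at the endpoints: X = -2 gives T = 105; X = 10 gives T = -759.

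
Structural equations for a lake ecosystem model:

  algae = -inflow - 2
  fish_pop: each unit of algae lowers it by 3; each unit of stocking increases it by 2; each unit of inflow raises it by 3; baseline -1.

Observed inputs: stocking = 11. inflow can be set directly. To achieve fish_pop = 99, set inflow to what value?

inflow = 12

Substituting into the fish_pop equation gives fish_pop = 6*inflow + 27.
Solve 6*inflow + 27 = 99: inflow = (99 - 27) / 6 = 12.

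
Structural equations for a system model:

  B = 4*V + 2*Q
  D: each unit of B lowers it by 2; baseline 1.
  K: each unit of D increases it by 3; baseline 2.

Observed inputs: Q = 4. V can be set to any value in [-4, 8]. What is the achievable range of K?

-235 to 53

Substituting into the B equation gives B = 4*V + 8.
So D = -8*V - 15.
K becomes -24*V - 43.
Linear in V, so extremes are at the endpoints: V = -4 gives K = 53; V = 8 gives K = -235.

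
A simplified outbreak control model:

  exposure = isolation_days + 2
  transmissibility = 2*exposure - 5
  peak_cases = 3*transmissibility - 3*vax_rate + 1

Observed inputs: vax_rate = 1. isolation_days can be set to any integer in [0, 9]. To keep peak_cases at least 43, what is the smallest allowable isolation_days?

isolation_days = 8

Substituting into the transmissibility equation gives transmissibility = 2*isolation_days - 1.
Substituting into the peak_cases equation gives peak_cases = 6*isolation_days - 5.
Require 6*isolation_days - 5 ≥ 43, so isolation_days ≥ 8.
The smallest integer in [0, 9] satisfying this is 8.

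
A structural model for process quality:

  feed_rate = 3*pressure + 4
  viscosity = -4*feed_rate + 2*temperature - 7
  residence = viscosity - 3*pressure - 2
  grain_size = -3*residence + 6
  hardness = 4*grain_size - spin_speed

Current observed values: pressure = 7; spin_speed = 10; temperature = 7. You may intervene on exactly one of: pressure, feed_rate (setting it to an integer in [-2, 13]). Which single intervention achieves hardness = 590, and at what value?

Intervening on pressure: hardness = 180*pressure + 146. Reaching 590 requires pressure = 37/15, not an integer.
Intervening on feed_rate: with other inputs at their observed values, hardness = 48*feed_rate + 206. Solving for 590 gives feed_rate = 8, within [-2, 13].

set feed_rate = 8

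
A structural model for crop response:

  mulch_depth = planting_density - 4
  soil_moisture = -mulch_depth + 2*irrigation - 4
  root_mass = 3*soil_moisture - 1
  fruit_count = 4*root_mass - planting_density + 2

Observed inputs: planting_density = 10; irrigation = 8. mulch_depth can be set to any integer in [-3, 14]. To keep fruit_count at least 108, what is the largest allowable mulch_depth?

mulch_depth = 2

Intervening on mulch_depth fixes its value directly, overriding its dependence on planting_density.
Substituting into the soil_moisture equation gives soil_moisture = -mulch_depth + 12.
So root_mass = -3*mulch_depth + 35.
Substituting into the fruit_count equation gives fruit_count = -12*mulch_depth + 132.
Require -12*mulch_depth + 132 ≥ 108, so mulch_depth ≤ 2.
The largest integer in [-3, 14] satisfying this is 2.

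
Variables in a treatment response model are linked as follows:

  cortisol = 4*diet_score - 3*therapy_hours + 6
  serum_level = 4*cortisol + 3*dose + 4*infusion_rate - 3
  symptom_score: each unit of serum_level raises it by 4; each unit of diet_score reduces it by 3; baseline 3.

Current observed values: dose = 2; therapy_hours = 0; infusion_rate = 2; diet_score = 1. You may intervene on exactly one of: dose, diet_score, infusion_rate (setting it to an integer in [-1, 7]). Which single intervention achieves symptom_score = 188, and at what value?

Intervening on dose: symptom_score = 12*dose + 180. Reaching 188 requires dose = 2/3, not an integer.
Intervening on diet_score: symptom_score = 61*diet_score + 143. Reaching 188 requires diet_score = 45/61, not an integer.
Intervening on infusion_rate: with other inputs at their observed values, symptom_score = 16*infusion_rate + 172. Solving for 188 gives infusion_rate = 1, within [-1, 7].

set infusion_rate = 1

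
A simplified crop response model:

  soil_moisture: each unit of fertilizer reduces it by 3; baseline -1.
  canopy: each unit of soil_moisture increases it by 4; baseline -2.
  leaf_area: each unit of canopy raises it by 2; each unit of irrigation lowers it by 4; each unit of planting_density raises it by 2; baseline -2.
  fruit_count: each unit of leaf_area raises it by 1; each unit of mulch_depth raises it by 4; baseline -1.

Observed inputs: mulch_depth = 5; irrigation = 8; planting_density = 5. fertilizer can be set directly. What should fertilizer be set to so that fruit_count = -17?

fertilizer = 0

Substituting into the canopy equation gives canopy = -12*fertilizer - 6.
This gives leaf_area = -24*fertilizer - 36.
fruit_count becomes -24*fertilizer - 17.
Solve -24*fertilizer - 17 = -17: fertilizer = (-17 + 17) / -24 = 0.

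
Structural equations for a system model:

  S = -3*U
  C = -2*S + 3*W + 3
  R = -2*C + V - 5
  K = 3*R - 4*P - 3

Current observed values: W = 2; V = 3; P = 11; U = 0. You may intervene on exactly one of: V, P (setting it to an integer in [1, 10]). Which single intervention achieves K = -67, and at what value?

set P = 1

Intervening on V: K = 3*V - 116. Reaching -67 requires V = 49/3, not an integer.
Intervening on P: with other inputs at their observed values, K = -4*P - 63. Solving for -67 gives P = 1, within [1, 10].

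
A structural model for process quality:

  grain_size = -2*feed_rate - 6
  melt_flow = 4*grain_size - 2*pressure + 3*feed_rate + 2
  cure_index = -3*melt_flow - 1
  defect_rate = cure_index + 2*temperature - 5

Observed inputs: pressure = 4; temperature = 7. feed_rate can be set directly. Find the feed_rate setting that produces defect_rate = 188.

feed_rate = 6

Substituting into the melt_flow equation gives melt_flow = -5*feed_rate - 30.
Substituting into the cure_index equation gives cure_index = 15*feed_rate + 89.
Substituting into the defect_rate equation gives defect_rate = 15*feed_rate + 98.
Solve 15*feed_rate + 98 = 188: feed_rate = (188 - 98) / 15 = 6.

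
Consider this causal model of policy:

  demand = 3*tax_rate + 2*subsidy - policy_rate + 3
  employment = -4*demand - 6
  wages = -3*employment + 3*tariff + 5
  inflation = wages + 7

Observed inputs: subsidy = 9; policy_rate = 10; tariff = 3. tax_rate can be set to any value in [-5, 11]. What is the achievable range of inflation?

Substituting into the demand equation gives demand = 3*tax_rate + 11.
Substituting into the employment equation gives employment = -12*tax_rate - 50.
So wages = 36*tax_rate + 164.
This gives inflation = 36*tax_rate + 171.
Linear in tax_rate, so extremes are at the endpoints: tax_rate = -5 gives inflation = -9; tax_rate = 11 gives inflation = 567.

-9 to 567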